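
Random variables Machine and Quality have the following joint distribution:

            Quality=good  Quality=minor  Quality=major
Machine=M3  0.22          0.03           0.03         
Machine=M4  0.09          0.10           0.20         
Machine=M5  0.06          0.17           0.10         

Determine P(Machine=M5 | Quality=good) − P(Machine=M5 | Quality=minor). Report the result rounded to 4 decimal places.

-0.4045

P(Quality=good) = 0.22 + 0.09 + 0.06 = 0.37; P(Machine=M5 | Quality=good) = 0.06/0.37 = 0.16216.
P(Quality=minor) = 0.03 + 0.10 + 0.17 = 0.30; P(Machine=M5 | Quality=minor) = 0.17/0.30 = 0.56667.
Difference = -0.4045.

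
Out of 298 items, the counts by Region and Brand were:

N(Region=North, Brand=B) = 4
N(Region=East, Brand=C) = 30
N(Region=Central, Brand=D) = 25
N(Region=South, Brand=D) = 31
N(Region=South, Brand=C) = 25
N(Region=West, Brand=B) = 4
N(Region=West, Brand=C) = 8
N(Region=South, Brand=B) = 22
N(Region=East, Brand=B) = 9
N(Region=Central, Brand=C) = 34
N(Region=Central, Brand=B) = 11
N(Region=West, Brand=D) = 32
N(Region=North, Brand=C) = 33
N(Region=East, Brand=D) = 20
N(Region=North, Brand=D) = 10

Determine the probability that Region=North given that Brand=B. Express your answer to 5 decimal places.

Total with Brand=B: 4 + 22 + 9 + 4 + 11 = 50.
P(Region=North | Brand=B) = 4/50 = 0.08000.

0.08000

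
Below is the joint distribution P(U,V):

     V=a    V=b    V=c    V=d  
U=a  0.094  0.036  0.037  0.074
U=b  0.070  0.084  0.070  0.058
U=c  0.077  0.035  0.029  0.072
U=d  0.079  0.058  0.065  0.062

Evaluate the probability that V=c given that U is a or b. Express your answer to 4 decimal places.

P(U=a) = 0.094 + 0.036 + 0.037 + 0.074 = 0.241.
P(U=b) = 0.070 + 0.084 + 0.070 + 0.058 = 0.282.
P(U ∈ {a, b}) = 0.241 + 0.282 = 0.523; P(V=c, U ∈ {a, b}) = 0.037 + 0.070 = 0.107.
P(V=c | U ∈ {a, b}) = 0.107/0.523 = 0.2046.

0.2046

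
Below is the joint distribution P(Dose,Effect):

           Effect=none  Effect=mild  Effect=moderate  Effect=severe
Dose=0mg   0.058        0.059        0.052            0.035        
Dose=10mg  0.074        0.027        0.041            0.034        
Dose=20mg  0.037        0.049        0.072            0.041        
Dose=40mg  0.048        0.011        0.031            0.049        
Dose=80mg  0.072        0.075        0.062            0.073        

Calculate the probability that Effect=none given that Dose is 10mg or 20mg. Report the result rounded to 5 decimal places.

0.29600

P(Dose=10mg) = 0.074 + 0.027 + 0.041 + 0.034 = 0.176.
P(Dose=20mg) = 0.037 + 0.049 + 0.072 + 0.041 = 0.199.
P(Dose ∈ {10mg, 20mg}) = 0.176 + 0.199 = 0.375; P(Effect=none, Dose ∈ {10mg, 20mg}) = 0.074 + 0.037 = 0.111.
P(Effect=none | Dose ∈ {10mg, 20mg}) = 0.111/0.375 = 0.29600.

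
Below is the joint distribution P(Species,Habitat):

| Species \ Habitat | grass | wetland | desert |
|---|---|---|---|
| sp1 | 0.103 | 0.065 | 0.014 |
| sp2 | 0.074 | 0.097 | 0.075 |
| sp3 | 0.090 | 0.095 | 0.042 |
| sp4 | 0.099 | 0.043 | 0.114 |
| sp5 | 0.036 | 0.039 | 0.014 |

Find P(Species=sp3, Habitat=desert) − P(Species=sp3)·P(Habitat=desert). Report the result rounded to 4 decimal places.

P(Species=sp3) = 0.090 + 0.095 + 0.042 = 0.227.
P(Habitat=desert) = 0.014 + 0.075 + 0.042 + 0.114 + 0.014 = 0.259.
P(Species=sp3, Habitat=desert) − P(Species=sp3)P(Habitat=desert) = 0.042 − 0.227×0.259 = -0.0168.

-0.0168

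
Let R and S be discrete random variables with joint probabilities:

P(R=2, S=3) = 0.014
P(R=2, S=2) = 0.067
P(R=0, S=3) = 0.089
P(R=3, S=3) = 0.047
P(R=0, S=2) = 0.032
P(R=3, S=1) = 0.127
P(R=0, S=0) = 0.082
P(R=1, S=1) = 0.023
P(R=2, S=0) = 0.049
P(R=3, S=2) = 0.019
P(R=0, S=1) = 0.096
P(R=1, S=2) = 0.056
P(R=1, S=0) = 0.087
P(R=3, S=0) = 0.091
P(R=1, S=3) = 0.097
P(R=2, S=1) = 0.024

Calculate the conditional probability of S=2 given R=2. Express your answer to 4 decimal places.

P(R=2) = 0.049 + 0.024 + 0.067 + 0.014 = 0.154.
P(S=2 | R=2) = 0.067/0.154 = 0.4351.

0.4351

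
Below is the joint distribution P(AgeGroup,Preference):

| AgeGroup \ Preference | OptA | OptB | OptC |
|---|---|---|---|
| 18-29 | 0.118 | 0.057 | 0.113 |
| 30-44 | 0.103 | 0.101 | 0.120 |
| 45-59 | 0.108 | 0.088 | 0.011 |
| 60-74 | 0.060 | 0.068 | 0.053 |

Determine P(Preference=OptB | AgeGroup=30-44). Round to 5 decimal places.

0.31173

P(AgeGroup=30-44) = 0.103 + 0.101 + 0.120 = 0.324.
P(Preference=OptB | AgeGroup=30-44) = 0.101/0.324 = 0.31173.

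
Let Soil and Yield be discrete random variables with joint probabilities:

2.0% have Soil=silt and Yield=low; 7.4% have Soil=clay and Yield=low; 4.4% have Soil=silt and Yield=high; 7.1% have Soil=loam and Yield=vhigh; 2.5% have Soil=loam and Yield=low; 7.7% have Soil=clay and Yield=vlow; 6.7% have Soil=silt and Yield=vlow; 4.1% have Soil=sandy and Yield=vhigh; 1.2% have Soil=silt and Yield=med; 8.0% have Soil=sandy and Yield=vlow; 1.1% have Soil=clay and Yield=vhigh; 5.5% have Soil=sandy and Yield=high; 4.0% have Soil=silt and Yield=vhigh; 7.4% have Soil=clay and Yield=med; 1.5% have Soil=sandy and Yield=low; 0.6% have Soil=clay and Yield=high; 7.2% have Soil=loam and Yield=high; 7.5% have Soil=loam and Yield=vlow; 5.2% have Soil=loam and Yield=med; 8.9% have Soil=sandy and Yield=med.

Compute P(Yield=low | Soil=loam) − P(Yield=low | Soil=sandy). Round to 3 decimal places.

0.031

P(Soil=loam) = 0.075 + 0.025 + 0.052 + 0.072 + 0.071 = 0.295; P(Yield=low | Soil=loam) = 0.025/0.295 = 0.0847.
P(Soil=sandy) = 0.080 + 0.015 + 0.089 + 0.055 + 0.041 = 0.280; P(Yield=low | Soil=sandy) = 0.015/0.280 = 0.0536.
Difference = 0.031.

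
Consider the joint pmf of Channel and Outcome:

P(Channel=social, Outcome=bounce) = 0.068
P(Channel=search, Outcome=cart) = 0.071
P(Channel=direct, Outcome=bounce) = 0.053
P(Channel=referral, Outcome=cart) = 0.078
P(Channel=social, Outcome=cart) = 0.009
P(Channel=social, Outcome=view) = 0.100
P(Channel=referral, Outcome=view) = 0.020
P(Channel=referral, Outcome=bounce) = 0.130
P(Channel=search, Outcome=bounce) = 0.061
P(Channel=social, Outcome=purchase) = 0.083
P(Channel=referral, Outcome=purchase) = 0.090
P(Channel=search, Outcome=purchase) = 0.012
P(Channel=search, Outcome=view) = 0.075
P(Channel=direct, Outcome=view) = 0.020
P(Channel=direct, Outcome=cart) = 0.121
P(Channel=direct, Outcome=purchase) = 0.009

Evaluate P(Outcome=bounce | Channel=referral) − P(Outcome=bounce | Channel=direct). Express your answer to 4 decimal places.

P(Channel=referral) = 0.130 + 0.020 + 0.078 + 0.090 = 0.318; P(Outcome=bounce | Channel=referral) = 0.130/0.318 = 0.40881.
P(Channel=direct) = 0.053 + 0.020 + 0.121 + 0.009 = 0.203; P(Outcome=bounce | Channel=direct) = 0.053/0.203 = 0.26108.
Difference = 0.1477.

0.1477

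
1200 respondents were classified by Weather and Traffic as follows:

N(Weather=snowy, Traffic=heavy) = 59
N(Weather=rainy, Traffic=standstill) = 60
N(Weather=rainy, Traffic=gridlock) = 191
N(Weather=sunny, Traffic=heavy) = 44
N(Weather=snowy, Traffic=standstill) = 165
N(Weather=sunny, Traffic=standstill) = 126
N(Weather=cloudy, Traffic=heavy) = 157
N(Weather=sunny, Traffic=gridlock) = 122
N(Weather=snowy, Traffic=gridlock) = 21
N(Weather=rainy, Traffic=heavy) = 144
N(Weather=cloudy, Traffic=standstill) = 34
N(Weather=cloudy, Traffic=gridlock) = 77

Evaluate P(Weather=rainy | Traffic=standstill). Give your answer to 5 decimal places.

Total with Traffic=standstill: 126 + 34 + 60 + 165 = 385.
P(Weather=rainy | Traffic=standstill) = 60/385 = 0.15584.

0.15584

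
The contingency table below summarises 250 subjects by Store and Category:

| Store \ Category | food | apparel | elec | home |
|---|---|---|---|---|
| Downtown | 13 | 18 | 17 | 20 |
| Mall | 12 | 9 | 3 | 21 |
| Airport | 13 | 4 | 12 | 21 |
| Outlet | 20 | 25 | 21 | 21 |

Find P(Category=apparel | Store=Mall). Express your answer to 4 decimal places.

0.2000

Total with Store=Mall: 12 + 9 + 3 + 21 = 45.
P(Category=apparel | Store=Mall) = 9/45 = 0.2000.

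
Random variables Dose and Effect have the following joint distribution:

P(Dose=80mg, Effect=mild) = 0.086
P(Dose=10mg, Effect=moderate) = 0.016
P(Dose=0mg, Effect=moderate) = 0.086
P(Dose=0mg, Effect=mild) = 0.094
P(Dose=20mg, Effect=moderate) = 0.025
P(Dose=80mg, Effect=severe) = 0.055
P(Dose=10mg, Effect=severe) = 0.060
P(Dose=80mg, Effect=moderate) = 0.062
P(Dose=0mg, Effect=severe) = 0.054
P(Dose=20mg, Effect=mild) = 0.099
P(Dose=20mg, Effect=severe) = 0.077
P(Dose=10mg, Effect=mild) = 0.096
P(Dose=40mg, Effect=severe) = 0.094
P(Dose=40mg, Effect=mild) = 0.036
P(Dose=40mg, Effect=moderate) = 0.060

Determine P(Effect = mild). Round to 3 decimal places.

0.411

P(Effect=mild) = 0.094 + 0.096 + 0.099 + 0.036 + 0.086 = 0.411.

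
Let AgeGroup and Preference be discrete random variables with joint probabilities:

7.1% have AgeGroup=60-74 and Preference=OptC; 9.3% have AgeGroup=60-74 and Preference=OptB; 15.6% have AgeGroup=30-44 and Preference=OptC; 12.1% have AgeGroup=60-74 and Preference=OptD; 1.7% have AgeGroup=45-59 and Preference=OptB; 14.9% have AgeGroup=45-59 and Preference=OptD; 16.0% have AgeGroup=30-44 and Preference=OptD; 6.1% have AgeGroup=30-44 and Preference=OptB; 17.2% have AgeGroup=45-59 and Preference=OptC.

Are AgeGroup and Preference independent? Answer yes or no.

no

P(AgeGroup=60-74) = 0.285 and P(Preference=OptB) = 0.171, so their product is 0.04874, but P(AgeGroup=60-74, Preference=OptB) = 0.093. Since these differ, AgeGroup and Preference are not independent.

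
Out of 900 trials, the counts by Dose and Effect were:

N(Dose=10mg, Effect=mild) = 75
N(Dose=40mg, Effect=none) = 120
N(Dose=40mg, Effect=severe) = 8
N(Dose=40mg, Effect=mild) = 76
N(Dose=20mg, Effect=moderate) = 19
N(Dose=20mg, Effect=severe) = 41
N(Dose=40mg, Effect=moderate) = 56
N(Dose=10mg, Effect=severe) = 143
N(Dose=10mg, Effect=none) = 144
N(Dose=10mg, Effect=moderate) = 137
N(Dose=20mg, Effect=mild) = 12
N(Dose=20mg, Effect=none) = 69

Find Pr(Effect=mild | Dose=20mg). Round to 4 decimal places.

0.0851

Total with Dose=20mg: 69 + 12 + 19 + 41 = 141.
P(Effect=mild | Dose=20mg) = 12/141 = 0.0851.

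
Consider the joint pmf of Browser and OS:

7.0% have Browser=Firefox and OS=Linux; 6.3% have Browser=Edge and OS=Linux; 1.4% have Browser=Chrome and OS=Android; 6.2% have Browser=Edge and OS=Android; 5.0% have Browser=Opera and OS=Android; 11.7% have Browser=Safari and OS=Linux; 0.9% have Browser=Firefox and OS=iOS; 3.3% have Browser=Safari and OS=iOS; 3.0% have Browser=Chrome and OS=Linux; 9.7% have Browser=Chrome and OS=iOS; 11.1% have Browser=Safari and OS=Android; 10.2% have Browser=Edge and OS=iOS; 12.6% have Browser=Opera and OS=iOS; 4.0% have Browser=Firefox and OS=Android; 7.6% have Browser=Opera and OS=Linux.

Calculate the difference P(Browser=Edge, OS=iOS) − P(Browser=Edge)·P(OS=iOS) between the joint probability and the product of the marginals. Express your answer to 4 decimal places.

0.0187

P(Browser=Edge) = 0.063 + 0.102 + 0.062 = 0.227.
P(OS=iOS) = 0.097 + 0.009 + 0.033 + 0.102 + 0.126 = 0.367.
P(Browser=Edge, OS=iOS) − P(Browser=Edge)P(OS=iOS) = 0.102 − 0.227×0.367 = 0.0187.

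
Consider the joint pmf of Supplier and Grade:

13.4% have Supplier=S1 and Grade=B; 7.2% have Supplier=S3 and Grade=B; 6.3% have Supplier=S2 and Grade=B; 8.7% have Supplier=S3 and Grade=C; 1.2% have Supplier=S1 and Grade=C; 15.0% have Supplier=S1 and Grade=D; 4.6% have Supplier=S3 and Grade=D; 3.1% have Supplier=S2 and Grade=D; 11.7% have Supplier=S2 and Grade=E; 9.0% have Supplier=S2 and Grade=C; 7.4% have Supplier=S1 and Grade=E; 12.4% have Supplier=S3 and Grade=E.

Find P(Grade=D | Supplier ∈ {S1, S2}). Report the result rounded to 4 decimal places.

P(Supplier=S1) = 0.134 + 0.012 + 0.150 + 0.074 = 0.370.
P(Supplier=S2) = 0.063 + 0.090 + 0.031 + 0.117 = 0.301.
P(Supplier ∈ {S1, S2}) = 0.370 + 0.301 = 0.671; P(Grade=D, Supplier ∈ {S1, S2}) = 0.150 + 0.031 = 0.181.
P(Grade=D | Supplier ∈ {S1, S2}) = 0.181/0.671 = 0.2697.

0.2697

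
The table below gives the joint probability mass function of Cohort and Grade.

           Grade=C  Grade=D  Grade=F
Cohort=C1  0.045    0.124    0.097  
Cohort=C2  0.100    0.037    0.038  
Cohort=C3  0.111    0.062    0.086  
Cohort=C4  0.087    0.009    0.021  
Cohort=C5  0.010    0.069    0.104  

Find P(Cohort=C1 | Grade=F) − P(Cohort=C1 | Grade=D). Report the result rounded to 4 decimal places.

-0.1316

P(Grade=F) = 0.097 + 0.038 + 0.086 + 0.021 + 0.104 = 0.346; P(Cohort=C1 | Grade=F) = 0.097/0.346 = 0.28035.
P(Grade=D) = 0.124 + 0.037 + 0.062 + 0.009 + 0.069 = 0.301; P(Cohort=C1 | Grade=D) = 0.124/0.301 = 0.41196.
Difference = -0.1316.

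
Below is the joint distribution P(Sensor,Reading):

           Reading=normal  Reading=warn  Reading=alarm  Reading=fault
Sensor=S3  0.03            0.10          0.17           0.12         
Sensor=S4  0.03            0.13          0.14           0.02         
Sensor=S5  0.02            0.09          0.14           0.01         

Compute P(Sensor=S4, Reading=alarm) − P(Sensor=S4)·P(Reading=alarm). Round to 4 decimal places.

P(Sensor=S4) = 0.03 + 0.13 + 0.14 + 0.02 = 0.32.
P(Reading=alarm) = 0.17 + 0.14 + 0.14 = 0.45.
P(Sensor=S4, Reading=alarm) − P(Sensor=S4)P(Reading=alarm) = 0.14 − 0.32×0.45 = -0.0040.

-0.0040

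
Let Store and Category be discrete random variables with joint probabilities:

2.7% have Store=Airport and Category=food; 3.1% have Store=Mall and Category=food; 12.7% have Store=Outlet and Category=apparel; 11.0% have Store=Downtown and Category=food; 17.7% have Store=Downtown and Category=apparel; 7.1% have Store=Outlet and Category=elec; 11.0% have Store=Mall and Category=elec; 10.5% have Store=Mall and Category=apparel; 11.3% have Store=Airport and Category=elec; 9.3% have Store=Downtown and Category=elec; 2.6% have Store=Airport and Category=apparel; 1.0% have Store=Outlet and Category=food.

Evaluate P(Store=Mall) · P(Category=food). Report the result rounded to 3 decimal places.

P(Store=Mall) = 0.031 + 0.105 + 0.110 = 0.246.
P(Category=food) = 0.110 + 0.031 + 0.027 + 0.010 = 0.178.
Product: 0.246 × 0.178 = 0.044.

0.044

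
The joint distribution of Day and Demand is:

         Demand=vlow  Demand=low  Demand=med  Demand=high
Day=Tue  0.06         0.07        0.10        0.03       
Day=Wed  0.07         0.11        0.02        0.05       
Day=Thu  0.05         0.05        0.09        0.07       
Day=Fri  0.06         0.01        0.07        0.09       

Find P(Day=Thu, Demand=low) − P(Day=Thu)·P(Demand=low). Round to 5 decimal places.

P(Day=Thu) = 0.05 + 0.05 + 0.09 + 0.07 = 0.26.
P(Demand=low) = 0.07 + 0.11 + 0.05 + 0.01 = 0.24.
P(Day=Thu, Demand=low) − P(Day=Thu)P(Demand=low) = 0.05 − 0.26×0.24 = -0.01240.

-0.01240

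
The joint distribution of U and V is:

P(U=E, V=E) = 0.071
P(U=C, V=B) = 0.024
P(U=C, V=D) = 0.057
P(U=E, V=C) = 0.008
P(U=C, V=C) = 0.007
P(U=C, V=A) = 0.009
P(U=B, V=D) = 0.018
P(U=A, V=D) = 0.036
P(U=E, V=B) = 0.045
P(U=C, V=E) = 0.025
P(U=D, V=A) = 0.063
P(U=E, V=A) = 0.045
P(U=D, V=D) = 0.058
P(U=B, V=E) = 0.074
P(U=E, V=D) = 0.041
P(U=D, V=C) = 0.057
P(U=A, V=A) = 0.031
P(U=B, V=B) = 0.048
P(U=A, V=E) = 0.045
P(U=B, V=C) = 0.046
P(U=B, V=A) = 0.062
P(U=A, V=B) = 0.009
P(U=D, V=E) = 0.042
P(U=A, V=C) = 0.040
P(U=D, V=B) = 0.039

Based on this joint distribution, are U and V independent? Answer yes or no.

no

P(U=B) = 0.248 and P(V=D) = 0.210, so their product is 0.05208, but P(U=B, V=D) = 0.018. Since these differ, U and V are not independent.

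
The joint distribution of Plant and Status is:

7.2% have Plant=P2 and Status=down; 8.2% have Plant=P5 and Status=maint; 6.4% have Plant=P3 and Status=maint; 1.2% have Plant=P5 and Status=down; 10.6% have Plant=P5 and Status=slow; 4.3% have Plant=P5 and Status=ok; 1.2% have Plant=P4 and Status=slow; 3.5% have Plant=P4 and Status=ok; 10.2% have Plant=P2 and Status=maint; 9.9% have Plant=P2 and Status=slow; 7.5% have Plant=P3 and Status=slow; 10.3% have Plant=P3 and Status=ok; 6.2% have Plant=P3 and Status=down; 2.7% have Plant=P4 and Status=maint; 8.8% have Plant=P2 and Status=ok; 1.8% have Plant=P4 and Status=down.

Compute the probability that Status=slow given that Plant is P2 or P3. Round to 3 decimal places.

P(Plant=P2) = 0.088 + 0.099 + 0.072 + 0.102 = 0.361.
P(Plant=P3) = 0.103 + 0.075 + 0.062 + 0.064 = 0.304.
P(Plant ∈ {P2, P3}) = 0.361 + 0.304 = 0.665; P(Status=slow, Plant ∈ {P2, P3}) = 0.099 + 0.075 = 0.174.
P(Status=slow | Plant ∈ {P2, P3}) = 0.174/0.665 = 0.262.

0.262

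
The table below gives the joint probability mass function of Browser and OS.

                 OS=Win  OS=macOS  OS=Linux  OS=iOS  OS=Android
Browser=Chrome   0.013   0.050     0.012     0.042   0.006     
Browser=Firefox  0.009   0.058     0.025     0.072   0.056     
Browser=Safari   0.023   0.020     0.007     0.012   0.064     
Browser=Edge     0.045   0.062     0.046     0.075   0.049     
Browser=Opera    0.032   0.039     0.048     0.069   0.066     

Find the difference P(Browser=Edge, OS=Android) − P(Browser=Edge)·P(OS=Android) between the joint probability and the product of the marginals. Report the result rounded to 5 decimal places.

-0.01776

P(Browser=Edge) = 0.045 + 0.062 + 0.046 + 0.075 + 0.049 = 0.277.
P(OS=Android) = 0.006 + 0.056 + 0.064 + 0.049 + 0.066 = 0.241.
P(Browser=Edge, OS=Android) − P(Browser=Edge)P(OS=Android) = 0.049 − 0.277×0.241 = -0.01776.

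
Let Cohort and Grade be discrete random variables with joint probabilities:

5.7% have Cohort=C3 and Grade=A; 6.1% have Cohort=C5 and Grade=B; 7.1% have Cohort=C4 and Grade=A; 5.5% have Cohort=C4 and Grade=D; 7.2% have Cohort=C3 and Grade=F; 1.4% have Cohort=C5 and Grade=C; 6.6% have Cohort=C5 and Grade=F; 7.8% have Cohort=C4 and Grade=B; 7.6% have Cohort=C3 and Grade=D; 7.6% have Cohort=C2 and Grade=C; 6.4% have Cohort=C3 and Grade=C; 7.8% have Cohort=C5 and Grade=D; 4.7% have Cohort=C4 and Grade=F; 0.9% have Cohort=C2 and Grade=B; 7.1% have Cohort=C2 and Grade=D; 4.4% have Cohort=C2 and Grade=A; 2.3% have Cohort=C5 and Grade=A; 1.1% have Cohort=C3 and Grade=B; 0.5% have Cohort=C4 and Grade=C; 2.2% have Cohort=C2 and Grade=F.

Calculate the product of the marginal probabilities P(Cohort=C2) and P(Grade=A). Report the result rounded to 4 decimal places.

P(Cohort=C2) = 0.044 + 0.009 + 0.076 + 0.071 + 0.022 = 0.222.
P(Grade=A) = 0.044 + 0.057 + 0.071 + 0.023 = 0.195.
Product: 0.222 × 0.195 = 0.0433.

0.0433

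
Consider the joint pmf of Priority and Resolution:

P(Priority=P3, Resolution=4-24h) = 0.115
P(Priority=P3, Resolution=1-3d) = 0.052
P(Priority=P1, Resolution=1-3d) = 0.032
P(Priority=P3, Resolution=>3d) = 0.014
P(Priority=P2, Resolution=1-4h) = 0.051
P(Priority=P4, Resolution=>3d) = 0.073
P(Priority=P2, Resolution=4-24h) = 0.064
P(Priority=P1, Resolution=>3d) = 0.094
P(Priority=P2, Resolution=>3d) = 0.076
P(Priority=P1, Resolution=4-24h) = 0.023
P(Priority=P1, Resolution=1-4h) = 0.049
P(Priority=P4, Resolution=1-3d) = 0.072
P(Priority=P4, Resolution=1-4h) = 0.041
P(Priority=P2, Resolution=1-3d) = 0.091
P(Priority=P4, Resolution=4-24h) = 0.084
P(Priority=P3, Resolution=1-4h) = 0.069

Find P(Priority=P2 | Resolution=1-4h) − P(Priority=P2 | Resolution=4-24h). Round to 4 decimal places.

P(Resolution=1-4h) = 0.049 + 0.051 + 0.069 + 0.041 = 0.210; P(Priority=P2 | Resolution=1-4h) = 0.051/0.210 = 0.24286.
P(Resolution=4-24h) = 0.023 + 0.064 + 0.115 + 0.084 = 0.286; P(Priority=P2 | Resolution=4-24h) = 0.064/0.286 = 0.22378.
Difference = 0.0191.

0.0191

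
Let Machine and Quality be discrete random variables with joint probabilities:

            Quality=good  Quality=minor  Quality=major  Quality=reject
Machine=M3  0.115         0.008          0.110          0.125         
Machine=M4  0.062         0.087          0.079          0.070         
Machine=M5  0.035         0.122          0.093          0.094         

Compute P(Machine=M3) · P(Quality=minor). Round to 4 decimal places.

P(Machine=M3) = 0.115 + 0.008 + 0.110 + 0.125 = 0.358.
P(Quality=minor) = 0.008 + 0.087 + 0.122 = 0.217.
Product: 0.358 × 0.217 = 0.0777.

0.0777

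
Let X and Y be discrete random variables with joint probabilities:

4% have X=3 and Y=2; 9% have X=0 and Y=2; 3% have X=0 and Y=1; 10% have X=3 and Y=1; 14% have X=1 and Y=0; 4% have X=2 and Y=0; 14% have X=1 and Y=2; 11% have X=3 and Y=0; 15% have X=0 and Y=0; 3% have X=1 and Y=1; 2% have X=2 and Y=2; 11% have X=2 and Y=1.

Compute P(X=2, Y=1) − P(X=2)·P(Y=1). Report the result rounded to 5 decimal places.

0.06410

P(X=2) = 0.04 + 0.11 + 0.02 = 0.17.
P(Y=1) = 0.03 + 0.03 + 0.11 + 0.10 = 0.27.
P(X=2, Y=1) − P(X=2)P(Y=1) = 0.11 − 0.17×0.27 = 0.06410.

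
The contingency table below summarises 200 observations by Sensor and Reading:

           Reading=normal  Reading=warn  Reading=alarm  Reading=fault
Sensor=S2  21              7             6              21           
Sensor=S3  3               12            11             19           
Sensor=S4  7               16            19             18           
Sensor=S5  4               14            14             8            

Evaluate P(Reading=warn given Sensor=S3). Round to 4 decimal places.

Total with Sensor=S3: 3 + 12 + 11 + 19 = 45.
P(Reading=warn | Sensor=S3) = 12/45 = 0.2667.

0.2667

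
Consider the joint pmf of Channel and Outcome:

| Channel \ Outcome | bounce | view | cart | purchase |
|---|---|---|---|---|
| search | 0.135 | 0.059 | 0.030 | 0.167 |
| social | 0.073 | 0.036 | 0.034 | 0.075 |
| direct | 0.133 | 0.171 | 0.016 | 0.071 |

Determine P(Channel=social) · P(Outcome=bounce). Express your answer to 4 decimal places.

P(Channel=social) = 0.073 + 0.036 + 0.034 + 0.075 = 0.218.
P(Outcome=bounce) = 0.135 + 0.073 + 0.133 = 0.341.
Product: 0.218 × 0.341 = 0.0743.

0.0743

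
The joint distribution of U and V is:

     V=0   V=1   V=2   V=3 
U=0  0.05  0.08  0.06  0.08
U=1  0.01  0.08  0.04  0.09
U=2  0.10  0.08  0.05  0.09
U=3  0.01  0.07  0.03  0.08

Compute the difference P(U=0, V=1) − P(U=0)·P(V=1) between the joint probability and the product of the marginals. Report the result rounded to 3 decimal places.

-0.004

P(U=0) = 0.05 + 0.08 + 0.06 + 0.08 = 0.27.
P(V=1) = 0.08 + 0.08 + 0.08 + 0.07 = 0.31.
P(U=0, V=1) − P(U=0)P(V=1) = 0.08 − 0.27×0.31 = -0.004.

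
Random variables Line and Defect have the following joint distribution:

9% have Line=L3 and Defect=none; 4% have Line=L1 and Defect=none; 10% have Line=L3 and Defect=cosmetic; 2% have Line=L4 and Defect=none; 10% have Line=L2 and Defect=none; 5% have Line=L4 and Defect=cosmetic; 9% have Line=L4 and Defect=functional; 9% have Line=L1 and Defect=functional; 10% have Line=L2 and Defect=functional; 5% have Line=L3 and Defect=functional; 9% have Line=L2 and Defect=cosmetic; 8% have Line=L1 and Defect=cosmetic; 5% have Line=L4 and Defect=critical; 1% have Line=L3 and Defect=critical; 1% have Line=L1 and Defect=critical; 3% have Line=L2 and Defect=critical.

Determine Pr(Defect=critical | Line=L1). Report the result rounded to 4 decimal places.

P(Line=L1) = 0.04 + 0.08 + 0.09 + 0.01 = 0.22.
P(Defect=critical | Line=L1) = 0.01/0.22 = 0.0455.

0.0455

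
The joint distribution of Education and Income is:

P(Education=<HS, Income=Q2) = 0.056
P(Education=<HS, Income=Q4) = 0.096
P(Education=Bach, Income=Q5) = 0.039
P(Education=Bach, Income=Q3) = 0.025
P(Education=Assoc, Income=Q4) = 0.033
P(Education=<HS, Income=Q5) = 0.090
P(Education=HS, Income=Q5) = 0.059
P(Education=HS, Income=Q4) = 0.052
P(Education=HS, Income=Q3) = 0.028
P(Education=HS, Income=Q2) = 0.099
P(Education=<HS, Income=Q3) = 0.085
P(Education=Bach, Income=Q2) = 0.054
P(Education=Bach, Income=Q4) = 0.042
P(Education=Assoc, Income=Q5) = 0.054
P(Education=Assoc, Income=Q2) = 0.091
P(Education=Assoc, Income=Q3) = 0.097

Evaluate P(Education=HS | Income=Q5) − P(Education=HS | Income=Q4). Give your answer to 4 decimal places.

0.0106

P(Income=Q5) = 0.090 + 0.059 + 0.054 + 0.039 = 0.242; P(Education=HS | Income=Q5) = 0.059/0.242 = 0.24380.
P(Income=Q4) = 0.096 + 0.052 + 0.033 + 0.042 = 0.223; P(Education=HS | Income=Q4) = 0.052/0.223 = 0.23318.
Difference = 0.0106.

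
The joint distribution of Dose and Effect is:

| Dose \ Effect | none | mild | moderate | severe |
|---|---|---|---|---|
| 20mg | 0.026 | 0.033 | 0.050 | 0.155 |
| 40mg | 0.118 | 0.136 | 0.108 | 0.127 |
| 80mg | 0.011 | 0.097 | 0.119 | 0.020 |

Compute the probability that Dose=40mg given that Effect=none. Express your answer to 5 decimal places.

P(Effect=none) = 0.026 + 0.118 + 0.011 = 0.155.
P(Dose=40mg | Effect=none) = 0.118/0.155 = 0.76129.

0.76129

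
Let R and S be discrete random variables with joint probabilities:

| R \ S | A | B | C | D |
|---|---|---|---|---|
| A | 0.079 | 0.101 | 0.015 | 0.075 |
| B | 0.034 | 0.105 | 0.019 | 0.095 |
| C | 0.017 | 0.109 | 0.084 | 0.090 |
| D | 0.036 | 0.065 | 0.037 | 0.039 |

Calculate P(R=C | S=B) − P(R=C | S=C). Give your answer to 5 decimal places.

P(S=B) = 0.101 + 0.105 + 0.109 + 0.065 = 0.380; P(R=C | S=B) = 0.109/0.380 = 0.286842.
P(S=C) = 0.015 + 0.019 + 0.084 + 0.037 = 0.155; P(R=C | S=C) = 0.084/0.155 = 0.541935.
Difference = -0.25509.

-0.25509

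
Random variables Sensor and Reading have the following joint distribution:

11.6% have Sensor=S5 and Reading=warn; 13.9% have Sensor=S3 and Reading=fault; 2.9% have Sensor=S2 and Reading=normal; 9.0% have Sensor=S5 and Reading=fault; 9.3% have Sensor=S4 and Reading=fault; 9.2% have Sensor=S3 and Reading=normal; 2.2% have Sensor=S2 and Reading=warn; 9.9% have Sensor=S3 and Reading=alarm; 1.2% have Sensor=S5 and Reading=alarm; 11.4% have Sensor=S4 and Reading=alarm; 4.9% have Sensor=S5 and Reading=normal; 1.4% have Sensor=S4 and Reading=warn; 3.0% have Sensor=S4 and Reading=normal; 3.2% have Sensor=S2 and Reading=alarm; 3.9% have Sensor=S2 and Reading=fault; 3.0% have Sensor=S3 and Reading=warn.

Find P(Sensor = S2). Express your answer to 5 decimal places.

P(Sensor=S2) = 0.029 + 0.022 + 0.032 + 0.039 = 0.122.

0.12200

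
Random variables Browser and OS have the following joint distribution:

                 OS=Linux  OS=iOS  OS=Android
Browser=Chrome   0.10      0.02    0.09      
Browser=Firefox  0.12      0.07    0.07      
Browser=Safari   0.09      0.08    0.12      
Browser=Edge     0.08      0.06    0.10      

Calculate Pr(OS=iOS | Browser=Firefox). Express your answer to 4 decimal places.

P(Browser=Firefox) = 0.12 + 0.07 + 0.07 = 0.26.
P(OS=iOS | Browser=Firefox) = 0.07/0.26 = 0.2692.

0.2692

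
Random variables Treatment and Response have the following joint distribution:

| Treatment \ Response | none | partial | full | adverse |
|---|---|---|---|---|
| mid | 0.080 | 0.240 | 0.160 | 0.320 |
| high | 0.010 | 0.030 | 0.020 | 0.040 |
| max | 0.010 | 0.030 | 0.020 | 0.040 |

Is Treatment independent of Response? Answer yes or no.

Every cell satisfies P(Treatment,Response) = P(Treatment)·P(Response). For instance P(Treatment=high) = 0.100, P(Response=partial) = 0.300, and 0.100×0.300 = 0.030 matches the joint entry. So Treatment and Response are independent.

yes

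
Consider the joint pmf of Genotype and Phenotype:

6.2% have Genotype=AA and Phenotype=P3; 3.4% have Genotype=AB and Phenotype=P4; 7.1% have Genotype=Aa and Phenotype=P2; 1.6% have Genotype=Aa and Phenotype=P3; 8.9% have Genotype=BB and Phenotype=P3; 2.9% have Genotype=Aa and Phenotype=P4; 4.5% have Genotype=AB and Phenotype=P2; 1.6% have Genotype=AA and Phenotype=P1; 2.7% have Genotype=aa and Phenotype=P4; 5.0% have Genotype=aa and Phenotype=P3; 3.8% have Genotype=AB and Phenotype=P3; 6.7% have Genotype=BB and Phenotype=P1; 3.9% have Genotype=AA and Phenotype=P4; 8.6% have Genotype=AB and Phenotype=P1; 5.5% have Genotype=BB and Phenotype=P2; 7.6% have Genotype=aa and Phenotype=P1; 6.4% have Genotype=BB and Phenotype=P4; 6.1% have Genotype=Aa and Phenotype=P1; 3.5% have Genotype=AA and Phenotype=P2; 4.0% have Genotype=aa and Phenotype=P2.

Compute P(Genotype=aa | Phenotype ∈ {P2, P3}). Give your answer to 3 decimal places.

P(Phenotype=P2) = 0.035 + 0.071 + 0.040 + 0.045 + 0.055 = 0.246.
P(Phenotype=P3) = 0.062 + 0.016 + 0.050 + 0.038 + 0.089 = 0.255.
P(Phenotype ∈ {P2, P3}) = 0.246 + 0.255 = 0.501; P(Genotype=aa, Phenotype ∈ {P2, P3}) = 0.040 + 0.050 = 0.090.
P(Genotype=aa | Phenotype ∈ {P2, P3}) = 0.090/0.501 = 0.180.

0.180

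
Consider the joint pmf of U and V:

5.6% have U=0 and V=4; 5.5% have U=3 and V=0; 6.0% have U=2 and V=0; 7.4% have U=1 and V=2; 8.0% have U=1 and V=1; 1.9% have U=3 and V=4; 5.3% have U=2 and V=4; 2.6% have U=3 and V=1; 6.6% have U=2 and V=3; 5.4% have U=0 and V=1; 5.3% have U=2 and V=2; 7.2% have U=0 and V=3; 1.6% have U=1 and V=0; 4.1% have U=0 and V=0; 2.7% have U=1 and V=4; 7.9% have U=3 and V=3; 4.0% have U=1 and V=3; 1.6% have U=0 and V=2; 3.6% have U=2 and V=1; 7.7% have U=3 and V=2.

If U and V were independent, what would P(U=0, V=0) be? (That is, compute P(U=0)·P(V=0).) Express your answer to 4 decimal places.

0.0411

P(U=0) = 0.041 + 0.054 + 0.016 + 0.072 + 0.056 = 0.239.
P(V=0) = 0.041 + 0.016 + 0.060 + 0.055 = 0.172.
Product: 0.239 × 0.172 = 0.0411.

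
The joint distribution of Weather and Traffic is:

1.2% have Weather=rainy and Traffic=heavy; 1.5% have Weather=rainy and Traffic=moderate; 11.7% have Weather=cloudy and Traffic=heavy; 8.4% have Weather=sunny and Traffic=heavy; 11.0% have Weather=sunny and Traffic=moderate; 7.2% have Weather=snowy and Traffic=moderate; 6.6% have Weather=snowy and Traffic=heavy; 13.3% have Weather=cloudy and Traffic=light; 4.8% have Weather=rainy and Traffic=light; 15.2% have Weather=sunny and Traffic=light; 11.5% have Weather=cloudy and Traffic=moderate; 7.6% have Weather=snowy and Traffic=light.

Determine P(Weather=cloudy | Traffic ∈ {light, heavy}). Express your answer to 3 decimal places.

P(Traffic=light) = 0.152 + 0.133 + 0.048 + 0.076 = 0.409.
P(Traffic=heavy) = 0.084 + 0.117 + 0.012 + 0.066 = 0.279.
P(Traffic ∈ {light, heavy}) = 0.409 + 0.279 = 0.688; P(Weather=cloudy, Traffic ∈ {light, heavy}) = 0.133 + 0.117 = 0.250.
P(Weather=cloudy | Traffic ∈ {light, heavy}) = 0.250/0.688 = 0.363.

0.363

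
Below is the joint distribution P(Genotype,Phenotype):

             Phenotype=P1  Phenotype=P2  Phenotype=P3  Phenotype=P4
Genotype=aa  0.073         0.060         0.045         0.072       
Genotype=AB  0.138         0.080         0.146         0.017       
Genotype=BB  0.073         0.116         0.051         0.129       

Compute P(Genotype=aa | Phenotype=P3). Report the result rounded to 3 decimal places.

P(Phenotype=P3) = 0.045 + 0.146 + 0.051 = 0.242.
P(Genotype=aa | Phenotype=P3) = 0.045/0.242 = 0.186.

0.186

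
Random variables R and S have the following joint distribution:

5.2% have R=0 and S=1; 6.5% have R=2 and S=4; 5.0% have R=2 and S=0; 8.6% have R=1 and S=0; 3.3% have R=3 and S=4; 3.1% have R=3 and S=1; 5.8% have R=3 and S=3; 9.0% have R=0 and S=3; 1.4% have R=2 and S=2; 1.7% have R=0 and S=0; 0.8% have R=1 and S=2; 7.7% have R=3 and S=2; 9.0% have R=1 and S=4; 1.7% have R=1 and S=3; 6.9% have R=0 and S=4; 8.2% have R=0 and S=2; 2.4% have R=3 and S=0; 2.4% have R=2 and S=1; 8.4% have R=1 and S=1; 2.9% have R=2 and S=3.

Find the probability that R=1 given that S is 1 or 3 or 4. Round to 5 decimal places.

0.29751

P(S=1) = 0.052 + 0.084 + 0.024 + 0.031 = 0.191.
P(S=3) = 0.090 + 0.017 + 0.029 + 0.058 = 0.194.
P(S=4) = 0.069 + 0.090 + 0.065 + 0.033 = 0.257.
P(S ∈ {1, 3, 4}) = 0.191 + 0.194 + 0.257 = 0.642; P(R=1, S ∈ {1, 3, 4}) = 0.084 + 0.017 + 0.090 = 0.191.
P(R=1 | S ∈ {1, 3, 4}) = 0.191/0.642 = 0.29751.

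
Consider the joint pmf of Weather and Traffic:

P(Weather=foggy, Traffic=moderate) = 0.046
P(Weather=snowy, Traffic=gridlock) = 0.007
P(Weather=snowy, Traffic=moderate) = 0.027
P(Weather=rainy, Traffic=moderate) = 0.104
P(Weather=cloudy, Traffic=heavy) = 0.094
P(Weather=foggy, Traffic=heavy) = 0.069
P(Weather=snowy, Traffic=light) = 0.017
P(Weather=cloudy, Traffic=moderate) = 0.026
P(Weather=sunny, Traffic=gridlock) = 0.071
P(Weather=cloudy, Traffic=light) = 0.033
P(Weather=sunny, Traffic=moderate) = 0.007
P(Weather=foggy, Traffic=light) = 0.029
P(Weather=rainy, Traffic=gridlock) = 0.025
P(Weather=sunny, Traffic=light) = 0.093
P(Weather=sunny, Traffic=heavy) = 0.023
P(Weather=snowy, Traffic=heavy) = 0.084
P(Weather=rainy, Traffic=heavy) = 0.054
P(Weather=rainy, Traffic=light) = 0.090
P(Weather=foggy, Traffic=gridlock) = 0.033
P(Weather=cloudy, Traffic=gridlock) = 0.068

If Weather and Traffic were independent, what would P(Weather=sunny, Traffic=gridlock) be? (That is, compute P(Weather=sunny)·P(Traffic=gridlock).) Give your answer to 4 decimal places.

0.0396

P(Weather=sunny) = 0.093 + 0.007 + 0.023 + 0.071 = 0.194.
P(Traffic=gridlock) = 0.071 + 0.068 + 0.025 + 0.007 + 0.033 = 0.204.
Product: 0.194 × 0.204 = 0.0396.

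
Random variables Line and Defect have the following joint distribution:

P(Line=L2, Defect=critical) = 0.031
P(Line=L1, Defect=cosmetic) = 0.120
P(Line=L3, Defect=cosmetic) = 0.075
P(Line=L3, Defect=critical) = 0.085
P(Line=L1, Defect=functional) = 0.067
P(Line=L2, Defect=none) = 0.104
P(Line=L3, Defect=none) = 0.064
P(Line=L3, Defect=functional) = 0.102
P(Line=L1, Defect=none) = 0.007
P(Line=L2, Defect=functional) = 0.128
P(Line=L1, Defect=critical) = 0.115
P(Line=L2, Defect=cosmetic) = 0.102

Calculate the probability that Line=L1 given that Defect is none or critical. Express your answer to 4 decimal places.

0.3005

P(Defect=none) = 0.007 + 0.104 + 0.064 = 0.175.
P(Defect=critical) = 0.115 + 0.031 + 0.085 = 0.231.
P(Defect ∈ {none, critical}) = 0.175 + 0.231 = 0.406; P(Line=L1, Defect ∈ {none, critical}) = 0.007 + 0.115 = 0.122.
P(Line=L1 | Defect ∈ {none, critical}) = 0.122/0.406 = 0.3005.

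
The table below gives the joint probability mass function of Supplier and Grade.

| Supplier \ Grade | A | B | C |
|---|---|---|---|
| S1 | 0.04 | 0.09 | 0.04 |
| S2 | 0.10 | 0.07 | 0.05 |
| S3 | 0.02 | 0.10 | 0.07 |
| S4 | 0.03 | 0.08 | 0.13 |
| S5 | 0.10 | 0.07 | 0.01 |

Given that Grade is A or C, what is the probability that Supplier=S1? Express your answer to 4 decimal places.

P(Grade=A) = 0.04 + 0.10 + 0.02 + 0.03 + 0.10 = 0.29.
P(Grade=C) = 0.04 + 0.05 + 0.07 + 0.13 + 0.01 = 0.30.
P(Grade ∈ {A, C}) = 0.29 + 0.30 = 0.59; P(Supplier=S1, Grade ∈ {A, C}) = 0.04 + 0.04 = 0.08.
P(Supplier=S1 | Grade ∈ {A, C}) = 0.08/0.59 = 0.1356.

0.1356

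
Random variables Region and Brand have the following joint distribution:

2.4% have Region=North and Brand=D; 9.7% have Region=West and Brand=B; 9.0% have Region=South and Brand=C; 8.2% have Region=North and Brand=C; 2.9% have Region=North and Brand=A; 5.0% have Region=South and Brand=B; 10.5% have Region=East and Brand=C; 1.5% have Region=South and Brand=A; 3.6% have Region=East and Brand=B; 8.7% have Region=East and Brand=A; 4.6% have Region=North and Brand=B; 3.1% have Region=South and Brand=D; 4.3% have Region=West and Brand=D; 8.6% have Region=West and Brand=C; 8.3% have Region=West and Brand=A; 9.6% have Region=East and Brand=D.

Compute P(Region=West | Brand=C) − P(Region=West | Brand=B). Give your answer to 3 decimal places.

-0.187

P(Brand=C) = 0.082 + 0.090 + 0.105 + 0.086 = 0.363; P(Region=West | Brand=C) = 0.086/0.363 = 0.2369.
P(Brand=B) = 0.046 + 0.050 + 0.036 + 0.097 = 0.229; P(Region=West | Brand=B) = 0.097/0.229 = 0.4236.
Difference = -0.187.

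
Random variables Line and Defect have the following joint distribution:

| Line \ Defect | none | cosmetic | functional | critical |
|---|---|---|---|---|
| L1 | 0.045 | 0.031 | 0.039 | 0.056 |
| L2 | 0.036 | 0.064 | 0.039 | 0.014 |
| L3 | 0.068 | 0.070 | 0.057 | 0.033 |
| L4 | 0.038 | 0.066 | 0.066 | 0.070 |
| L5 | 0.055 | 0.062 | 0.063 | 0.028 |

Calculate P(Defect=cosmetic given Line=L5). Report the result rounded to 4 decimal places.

P(Line=L5) = 0.055 + 0.062 + 0.063 + 0.028 = 0.208.
P(Defect=cosmetic | Line=L5) = 0.062/0.208 = 0.2981.

0.2981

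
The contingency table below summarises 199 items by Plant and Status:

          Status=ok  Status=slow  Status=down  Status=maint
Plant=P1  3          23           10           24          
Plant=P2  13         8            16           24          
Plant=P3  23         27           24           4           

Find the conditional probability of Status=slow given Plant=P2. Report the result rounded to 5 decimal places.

Total with Plant=P2: 13 + 8 + 16 + 24 = 61.
P(Status=slow | Plant=P2) = 8/61 = 0.13115.

0.13115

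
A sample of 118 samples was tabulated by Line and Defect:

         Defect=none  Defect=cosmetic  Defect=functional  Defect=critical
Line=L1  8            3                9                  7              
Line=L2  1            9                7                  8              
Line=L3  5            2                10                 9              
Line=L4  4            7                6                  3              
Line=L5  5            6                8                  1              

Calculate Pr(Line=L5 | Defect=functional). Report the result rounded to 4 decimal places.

0.2000

Total with Defect=functional: 9 + 7 + 10 + 6 + 8 = 40.
P(Line=L5 | Defect=functional) = 8/40 = 0.2000.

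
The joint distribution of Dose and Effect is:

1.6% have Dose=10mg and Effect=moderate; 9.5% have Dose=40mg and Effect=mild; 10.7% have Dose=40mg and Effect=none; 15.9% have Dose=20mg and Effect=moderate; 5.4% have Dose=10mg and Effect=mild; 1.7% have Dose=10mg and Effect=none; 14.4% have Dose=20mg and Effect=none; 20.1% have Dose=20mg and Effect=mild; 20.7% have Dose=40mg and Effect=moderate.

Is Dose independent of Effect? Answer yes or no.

no

P(Dose=40mg) = 0.409 and P(Effect=moderate) = 0.382, so their product is 0.15624, but P(Dose=40mg, Effect=moderate) = 0.207. Since these differ, Dose and Effect are not independent.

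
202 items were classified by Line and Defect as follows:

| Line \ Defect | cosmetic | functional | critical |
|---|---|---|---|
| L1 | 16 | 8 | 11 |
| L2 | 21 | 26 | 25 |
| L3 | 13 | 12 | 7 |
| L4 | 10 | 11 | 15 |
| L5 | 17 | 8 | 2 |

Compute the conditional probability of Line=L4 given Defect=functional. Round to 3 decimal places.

Total with Defect=functional: 8 + 26 + 12 + 11 + 8 = 65.
P(Line=L4 | Defect=functional) = 11/65 = 0.169.

0.169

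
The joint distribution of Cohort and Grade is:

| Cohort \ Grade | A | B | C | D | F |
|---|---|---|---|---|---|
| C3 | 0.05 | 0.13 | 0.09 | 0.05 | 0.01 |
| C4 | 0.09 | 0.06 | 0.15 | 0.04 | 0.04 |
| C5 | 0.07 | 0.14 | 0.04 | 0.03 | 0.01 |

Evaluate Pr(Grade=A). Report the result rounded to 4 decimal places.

P(Grade=A) = 0.05 + 0.09 + 0.07 = 0.21.

0.2100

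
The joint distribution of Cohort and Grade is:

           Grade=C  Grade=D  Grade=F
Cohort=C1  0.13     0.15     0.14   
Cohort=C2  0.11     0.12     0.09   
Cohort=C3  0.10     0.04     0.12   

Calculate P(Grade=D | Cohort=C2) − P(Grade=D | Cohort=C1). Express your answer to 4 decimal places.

0.0179

P(Cohort=C2) = 0.11 + 0.12 + 0.09 = 0.32; P(Grade=D | Cohort=C2) = 0.12/0.32 = 0.37500.
P(Cohort=C1) = 0.13 + 0.15 + 0.14 = 0.42; P(Grade=D | Cohort=C1) = 0.15/0.42 = 0.35714.
Difference = 0.0179.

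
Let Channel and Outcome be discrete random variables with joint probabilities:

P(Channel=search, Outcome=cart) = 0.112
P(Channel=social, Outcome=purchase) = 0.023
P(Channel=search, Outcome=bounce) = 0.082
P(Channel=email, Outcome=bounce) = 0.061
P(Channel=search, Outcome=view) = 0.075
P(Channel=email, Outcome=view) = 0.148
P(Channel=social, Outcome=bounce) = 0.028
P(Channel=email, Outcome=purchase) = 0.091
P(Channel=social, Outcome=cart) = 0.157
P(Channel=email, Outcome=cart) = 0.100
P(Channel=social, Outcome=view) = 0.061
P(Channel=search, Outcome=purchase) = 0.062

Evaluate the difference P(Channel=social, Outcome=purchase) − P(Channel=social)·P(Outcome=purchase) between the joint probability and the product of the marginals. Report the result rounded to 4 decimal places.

-0.0243

P(Channel=social) = 0.028 + 0.061 + 0.157 + 0.023 = 0.269.
P(Outcome=purchase) = 0.091 + 0.062 + 0.023 = 0.176.
P(Channel=social, Outcome=purchase) − P(Channel=social)P(Outcome=purchase) = 0.023 − 0.269×0.176 = -0.0243.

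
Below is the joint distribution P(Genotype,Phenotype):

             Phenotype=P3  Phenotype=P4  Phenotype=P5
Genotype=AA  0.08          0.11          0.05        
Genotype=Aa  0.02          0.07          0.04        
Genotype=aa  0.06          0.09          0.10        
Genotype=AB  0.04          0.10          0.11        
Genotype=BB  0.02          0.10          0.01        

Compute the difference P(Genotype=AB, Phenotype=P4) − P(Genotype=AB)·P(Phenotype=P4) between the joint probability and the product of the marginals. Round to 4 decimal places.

P(Genotype=AB) = 0.04 + 0.10 + 0.11 = 0.25.
P(Phenotype=P4) = 0.11 + 0.07 + 0.09 + 0.10 + 0.10 = 0.47.
P(Genotype=AB, Phenotype=P4) − P(Genotype=AB)P(Phenotype=P4) = 0.10 − 0.25×0.47 = -0.0175.

-0.0175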